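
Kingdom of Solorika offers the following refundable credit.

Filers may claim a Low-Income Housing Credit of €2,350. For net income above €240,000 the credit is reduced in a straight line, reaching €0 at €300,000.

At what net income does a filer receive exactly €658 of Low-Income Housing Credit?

€283,200

€658 is 658/2,350 of the full €2,350, so 1,692/2,350 of the €60,000 range has been used: income = €240,000 + €60,000 × 1,692/2,350 = €283,200.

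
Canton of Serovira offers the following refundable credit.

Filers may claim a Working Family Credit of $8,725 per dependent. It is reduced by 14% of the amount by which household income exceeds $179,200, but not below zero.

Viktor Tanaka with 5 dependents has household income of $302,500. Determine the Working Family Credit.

Working Family Credit: base = 5 × $8,725 = $43,625. 14% of the $123,300 excess over $179,200 is $17,262; credit = $43,625 − $17,262 = $26,363.

$26,363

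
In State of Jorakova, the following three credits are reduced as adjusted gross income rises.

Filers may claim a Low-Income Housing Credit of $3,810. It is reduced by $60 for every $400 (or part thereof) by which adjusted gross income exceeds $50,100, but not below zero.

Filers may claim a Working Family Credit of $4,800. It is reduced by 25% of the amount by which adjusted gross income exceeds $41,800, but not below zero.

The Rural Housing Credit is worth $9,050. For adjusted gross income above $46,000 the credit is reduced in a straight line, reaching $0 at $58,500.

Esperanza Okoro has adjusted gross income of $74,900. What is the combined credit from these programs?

$90

Low-Income Housing Credit: income exceeds $50,100 by $24,800, which is 62 full-or-partial $400 increments; reduction = 62 × $60 = $3,720, leaving $90.
Working Family Credit: 25% of the $33,100 excess over $41,800 is $8,275 ≥ base, so the credit is $0.
Rural Housing Credit: $74,900 is at or above $58,500, so the credit is $0.
Total: $90 + $0 + $0 = $90.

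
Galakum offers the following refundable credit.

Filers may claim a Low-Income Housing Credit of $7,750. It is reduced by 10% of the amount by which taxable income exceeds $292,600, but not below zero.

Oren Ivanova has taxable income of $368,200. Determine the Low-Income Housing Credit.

$190

Low-Income Housing Credit: 10% of the $75,600 excess over $292,600 is $7,560; credit = $7,750 − $7,560 = $190.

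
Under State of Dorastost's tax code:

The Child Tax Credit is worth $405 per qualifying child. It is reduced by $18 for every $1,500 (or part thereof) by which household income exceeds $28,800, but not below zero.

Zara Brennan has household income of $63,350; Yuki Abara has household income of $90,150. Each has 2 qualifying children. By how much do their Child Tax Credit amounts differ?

$306

Zara ($63,350): Child Tax Credit: base = 2 × $405 = $810. income exceeds $28,800 by $34,550, which is 24 full-or-partial $1,500 increments; reduction = 24 × $18 = $432, leaving $378.
Yuki ($90,150): Child Tax Credit: base = 2 × $405 = $810. income exceeds $28,800 by $61,350, which is 41 full-or-partial $1,500 increments; reduction = 41 × $18 = $738, leaving $72.
Difference: |$378 − $72| = $306.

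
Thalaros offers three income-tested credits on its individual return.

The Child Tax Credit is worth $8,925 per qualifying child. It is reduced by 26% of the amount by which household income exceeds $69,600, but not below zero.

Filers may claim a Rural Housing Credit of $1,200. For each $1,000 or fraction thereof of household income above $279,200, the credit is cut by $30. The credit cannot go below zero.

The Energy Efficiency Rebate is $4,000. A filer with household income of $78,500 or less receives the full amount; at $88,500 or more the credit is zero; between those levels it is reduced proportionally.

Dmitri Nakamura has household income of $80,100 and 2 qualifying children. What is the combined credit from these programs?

Child Tax Credit: base = 2 × $8,925 = $17,850. 26% of the $10,500 excess over $69,600 is $2,730; credit = $17,850 − $2,730 = $15,120.
Rural Housing Credit: $80,100 is at or below the $279,200 threshold, so the full $1,200 applies.
Energy Efficiency Rebate: $80,100 is $1,600 into a $10,000 phase-out range, leaving 8,400/10,000 of the credit: $4,000 × 8,400/10,000 = $3,360.
Total: $15,120 + $1,200 + $3,360 = $19,680.

$19,680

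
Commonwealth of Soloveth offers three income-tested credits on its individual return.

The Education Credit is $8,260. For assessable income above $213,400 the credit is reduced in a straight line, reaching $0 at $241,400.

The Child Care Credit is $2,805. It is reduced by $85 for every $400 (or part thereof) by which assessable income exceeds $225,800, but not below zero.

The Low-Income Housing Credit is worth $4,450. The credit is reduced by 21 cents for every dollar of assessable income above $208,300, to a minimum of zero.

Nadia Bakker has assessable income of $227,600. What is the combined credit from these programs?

$6,848

Education Credit: $227,600 is $14,200 into a $28,000 phase-out range, leaving 13,800/28,000 of the credit: $8,260 × 13,800/28,000 = $4,071.
Child Care Credit: income exceeds $225,800 by $1,800, which is 5 full-or-partial $400 increments; reduction = 5 × $85 = $425, leaving $2,380.
Low-Income Housing Credit: 21% of the $19,300 excess over $208,300 is $4,053; credit = $4,450 − $4,053 = $397.
Total: $4,071 + $2,380 + $397 = $6,848.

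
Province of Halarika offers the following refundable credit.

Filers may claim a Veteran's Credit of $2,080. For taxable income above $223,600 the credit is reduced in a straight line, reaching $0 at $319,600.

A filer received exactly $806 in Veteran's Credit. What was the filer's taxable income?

$806 is 806/2,080 of the full $2,080, so 1,274/2,080 of the $96,000 range has been used: income = $223,600 + $96,000 × 1,274/2,080 = $282,400.

$282,400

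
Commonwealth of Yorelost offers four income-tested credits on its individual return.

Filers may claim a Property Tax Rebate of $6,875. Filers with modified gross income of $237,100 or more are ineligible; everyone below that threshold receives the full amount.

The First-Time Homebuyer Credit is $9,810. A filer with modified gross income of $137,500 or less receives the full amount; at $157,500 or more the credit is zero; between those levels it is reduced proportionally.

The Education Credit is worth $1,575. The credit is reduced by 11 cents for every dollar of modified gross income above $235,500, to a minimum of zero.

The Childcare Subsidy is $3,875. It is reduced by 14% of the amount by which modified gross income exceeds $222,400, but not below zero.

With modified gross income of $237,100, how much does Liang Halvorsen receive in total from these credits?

$3,216

Property Tax Rebate: $237,100 meets or exceeds the $237,100 cutoff, so the credit is $0.
First-Time Homebuyer Credit: $237,100 is at or above $157,500, so the credit is $0.
Education Credit: 11% of the $1,600 excess over $235,500 is $176; credit = $1,575 − $176 = $1,399.
Childcare Subsidy: 14% of the $14,700 excess over $222,400 is $2,058; credit = $3,875 − $2,058 = $1,817.
Total: $0 + $0 + $1,399 + $1,817 = $3,216.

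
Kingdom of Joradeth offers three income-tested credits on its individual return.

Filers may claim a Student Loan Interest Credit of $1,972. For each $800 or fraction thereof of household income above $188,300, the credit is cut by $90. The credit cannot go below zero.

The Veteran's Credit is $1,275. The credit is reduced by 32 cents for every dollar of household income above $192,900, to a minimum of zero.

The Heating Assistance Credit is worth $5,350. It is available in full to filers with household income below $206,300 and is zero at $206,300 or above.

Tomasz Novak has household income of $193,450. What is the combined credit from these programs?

$7,791

Student Loan Interest Credit: income exceeds $188,300 by $5,150, which is 7 full-or-partial $800 increments; reduction = 7 × $90 = $630, leaving $1,342.
Veteran's Credit: 32% of the $550 excess over $192,900 is $176; credit = $1,275 − $176 = $1,099.
Heating Assistance Credit: $193,450 is below the $206,300 cutoff, so the full $5,350 applies.
Total: $1,342 + $1,099 + $5,350 = $7,791.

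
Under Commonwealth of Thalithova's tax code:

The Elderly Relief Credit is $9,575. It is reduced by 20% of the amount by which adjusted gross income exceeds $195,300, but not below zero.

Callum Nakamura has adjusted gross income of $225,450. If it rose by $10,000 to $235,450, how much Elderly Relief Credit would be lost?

At $225,450 — 20% of the $30,150 excess over $195,300 is $6,030; credit = $9,575 − $6,030 = $3,545.
At $235,450 — 20% of the $40,150 excess over $195,300 is $8,030; credit = $9,575 − $8,030 = $1,545.
Lost: $3,545 − $1,545 = $2,000.

$2,000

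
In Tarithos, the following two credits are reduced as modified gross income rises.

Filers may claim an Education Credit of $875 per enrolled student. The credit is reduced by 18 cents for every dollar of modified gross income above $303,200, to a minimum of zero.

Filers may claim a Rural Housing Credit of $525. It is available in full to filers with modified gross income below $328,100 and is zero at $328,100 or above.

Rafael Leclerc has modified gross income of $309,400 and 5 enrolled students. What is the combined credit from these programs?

Education Credit: base = 5 × $875 = $4,375. 18% of the $6,200 excess over $303,200 is $1,116; credit = $4,375 − $1,116 = $3,259.
Rural Housing Credit: $309,400 is below the $328,100 cutoff, so the full $525 applies.
Total: $3,259 + $525 = $3,784.

$3,784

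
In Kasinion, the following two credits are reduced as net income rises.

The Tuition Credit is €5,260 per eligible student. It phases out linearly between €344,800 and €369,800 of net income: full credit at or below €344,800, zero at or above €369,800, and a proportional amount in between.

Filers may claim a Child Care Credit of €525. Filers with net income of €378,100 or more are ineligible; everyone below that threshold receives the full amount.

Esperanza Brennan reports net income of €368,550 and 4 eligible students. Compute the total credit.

Tuition Credit: base = 4 × €5,260 = €21,040. €368,550 is €23,750 into a €25,000 phase-out range, leaving 1,250/25,000 of the credit: €21,040 × 1,250/25,000 = €1,052.
Child Care Credit: €368,550 is below the €378,100 cutoff, so the full €525 applies.
Total: €1,052 + €525 = €1,577.

€1,577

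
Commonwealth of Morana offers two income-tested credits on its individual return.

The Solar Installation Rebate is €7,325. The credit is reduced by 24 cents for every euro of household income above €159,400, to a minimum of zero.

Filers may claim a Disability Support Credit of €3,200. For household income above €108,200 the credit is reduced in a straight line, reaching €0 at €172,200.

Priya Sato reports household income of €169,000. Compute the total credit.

Solar Installation Rebate: 24% of the €9,600 excess over €159,400 is €2,304; credit = €7,325 − €2,304 = €5,021.
Disability Support Credit: €169,000 is €60,800 into a €64,000 phase-out range, leaving 3,200/64,000 of the credit: €3,200 × 3,200/64,000 = €160.
Total: €5,021 + €160 = €5,181.

€5,181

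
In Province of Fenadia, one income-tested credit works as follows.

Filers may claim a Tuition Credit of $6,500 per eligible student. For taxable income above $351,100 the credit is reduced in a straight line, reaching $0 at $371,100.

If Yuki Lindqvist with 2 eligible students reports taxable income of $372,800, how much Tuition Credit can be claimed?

$0

Tuition Credit: base = 2 × $6,500 = $13,000. $372,800 is at or above $371,100, so the credit is $0.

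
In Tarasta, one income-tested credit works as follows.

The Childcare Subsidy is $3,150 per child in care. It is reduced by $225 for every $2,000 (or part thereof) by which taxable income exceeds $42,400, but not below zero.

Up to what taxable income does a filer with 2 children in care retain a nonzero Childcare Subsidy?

$96,400

Full credit = 2 × $3,150 = $6,300.
After 27 increments the reduction is 27 × $225 = $6,075, leaving $225; one more increment wipes it out. Increment 27 ends at excess 27 × $2,000 = $54,000, so the highest qualifying income is $42,400 + $54,000 = $96,400.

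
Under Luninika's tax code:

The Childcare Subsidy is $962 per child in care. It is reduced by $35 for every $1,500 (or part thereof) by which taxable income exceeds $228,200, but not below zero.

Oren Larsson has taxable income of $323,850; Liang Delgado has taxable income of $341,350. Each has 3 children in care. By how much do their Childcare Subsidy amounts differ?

Oren ($323,850): Childcare Subsidy: base = 3 × $962 = $2,886. income exceeds $228,200 by $95,650, which is 64 full-or-partial $1,500 increments; reduction = 64 × $35 = $2,240, leaving $646.
Liang ($341,350): Childcare Subsidy: base = 3 × $962 = $2,886. income exceeds $228,200 by $113,150, which is 76 full-or-partial $1,500 increments; reduction = 76 × $35 = $2,660, leaving $226.
Difference: |$646 − $226| = $420.

$420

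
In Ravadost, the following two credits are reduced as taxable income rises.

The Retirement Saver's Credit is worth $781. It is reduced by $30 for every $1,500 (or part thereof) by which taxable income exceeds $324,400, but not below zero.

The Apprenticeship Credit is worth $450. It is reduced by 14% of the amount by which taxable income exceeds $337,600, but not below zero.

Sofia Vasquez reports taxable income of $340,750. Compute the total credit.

Retirement Saver's Credit: income exceeds $324,400 by $16,350, which is 11 full-or-partial $1,500 increments; reduction = 11 × $30 = $330, leaving $451.
Apprenticeship Credit: 14% of the $3,150 excess over $337,600 is $441; credit = $450 − $441 = $9.
Total: $451 + $9 = $460.

$460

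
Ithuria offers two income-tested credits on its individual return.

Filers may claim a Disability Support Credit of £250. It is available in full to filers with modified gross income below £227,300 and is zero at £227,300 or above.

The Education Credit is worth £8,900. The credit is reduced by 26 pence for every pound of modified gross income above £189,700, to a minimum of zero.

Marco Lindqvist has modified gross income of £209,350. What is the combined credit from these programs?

£4,041

Disability Support Credit: £209,350 is below the £227,300 cutoff, so the full £250 applies.
Education Credit: 26% of the £19,650 excess over £189,700 is £5,109; credit = £8,900 − £5,109 = £3,791.
Total: £250 + £3,791 = £4,041.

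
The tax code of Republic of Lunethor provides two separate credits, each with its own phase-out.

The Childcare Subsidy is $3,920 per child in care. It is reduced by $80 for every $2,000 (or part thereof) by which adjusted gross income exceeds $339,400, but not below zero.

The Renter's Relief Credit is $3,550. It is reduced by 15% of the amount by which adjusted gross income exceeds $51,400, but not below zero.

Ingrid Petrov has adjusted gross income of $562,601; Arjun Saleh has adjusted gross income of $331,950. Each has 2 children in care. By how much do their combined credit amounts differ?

Ingrid ($562,601): Childcare Subsidy: base = 2 × $3,920 = $7,840. income exceeds $339,400 by $223,201 → 112 increments × $80 = $8,960 ≥ base, so the credit is $0. Renter's Relief Credit: 15% of the $511,201 excess over $51,400 is $76,680.15 ≥ base, so the credit is $0. total $0 + $0 = $0
Arjun ($331,950): Childcare Subsidy: base = 2 × $3,920 = $7,840. $331,950 is at or below the $339,400 threshold, so the full $7,840 applies. Renter's Relief Credit: 15% of the $280,550 excess over $51,400 is $42,082.50 ≥ base, so the credit is $0. total $7,840 + $0 = $7,840
Difference: |$0 − $7,840| = $7,840.

$7,840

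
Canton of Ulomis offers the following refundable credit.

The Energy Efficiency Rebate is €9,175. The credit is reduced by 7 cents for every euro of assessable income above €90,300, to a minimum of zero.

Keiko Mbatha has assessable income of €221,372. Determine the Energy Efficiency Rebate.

€0

Energy Efficiency Rebate: 7% of the €131,072 excess over €90,300 is €9,175.04 ≥ base, so the credit is €0.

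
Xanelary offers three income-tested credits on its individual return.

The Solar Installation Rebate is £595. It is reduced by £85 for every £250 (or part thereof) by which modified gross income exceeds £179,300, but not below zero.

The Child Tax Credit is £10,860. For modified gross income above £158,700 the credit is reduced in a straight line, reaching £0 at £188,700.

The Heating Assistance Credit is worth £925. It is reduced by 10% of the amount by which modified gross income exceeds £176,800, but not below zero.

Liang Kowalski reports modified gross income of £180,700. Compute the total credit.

£3,516

Solar Installation Rebate: income exceeds £179,300 by £1,400, which is 6 full-or-partial £250 increments; reduction = 6 × £85 = £510, leaving £85.
Child Tax Credit: £180,700 is £22,000 into a £30,000 phase-out range, leaving 8,000/30,000 of the credit: £10,860 × 8,000/30,000 = £2,896.
Heating Assistance Credit: 10% of the £3,900 excess over £176,800 is £390; credit = £925 − £390 = £535.
Total: £85 + £2,896 + £535 = £3,516.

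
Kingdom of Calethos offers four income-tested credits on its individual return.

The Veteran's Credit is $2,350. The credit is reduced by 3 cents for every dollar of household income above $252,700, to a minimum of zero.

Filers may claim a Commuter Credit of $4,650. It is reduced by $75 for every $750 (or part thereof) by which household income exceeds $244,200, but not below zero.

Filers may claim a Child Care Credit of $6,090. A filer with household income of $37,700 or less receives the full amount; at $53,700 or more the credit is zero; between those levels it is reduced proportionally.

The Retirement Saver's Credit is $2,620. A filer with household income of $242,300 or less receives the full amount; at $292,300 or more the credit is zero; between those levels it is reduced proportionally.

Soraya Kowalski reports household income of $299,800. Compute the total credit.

Veteran's Credit: 3% of the $47,100 excess over $252,700 is $1,413; credit = $2,350 − $1,413 = $937.
Commuter Credit: income exceeds $244,200 by $55,600 → 75 increments × $75 = $5,625 ≥ base, so the credit is $0.
Child Care Credit: $299,800 is at or above $53,700, so the credit is $0.
Retirement Saver's Credit: $299,800 is at or above $292,300, so the credit is $0.
Total: $937 + $0 + $0 + $0 = $937.

$937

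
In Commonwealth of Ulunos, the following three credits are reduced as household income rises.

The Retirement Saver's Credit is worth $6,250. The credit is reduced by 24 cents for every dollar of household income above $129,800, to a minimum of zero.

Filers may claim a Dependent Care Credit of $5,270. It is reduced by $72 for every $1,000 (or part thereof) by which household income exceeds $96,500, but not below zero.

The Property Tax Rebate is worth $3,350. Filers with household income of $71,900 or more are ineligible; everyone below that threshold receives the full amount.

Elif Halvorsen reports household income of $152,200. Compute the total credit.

Retirement Saver's Credit: 24% of the $22,400 excess over $129,800 is $5,376; credit = $6,250 − $5,376 = $874.
Dependent Care Credit: income exceeds $96,500 by $55,700, which is 56 full-or-partial $1,000 increments; reduction = 56 × $72 = $4,032, leaving $1,238.
Property Tax Rebate: $152,200 meets or exceeds the $71,900 cutoff, so the credit is $0.
Total: $874 + $1,238 + $0 = $2,112.

$2,112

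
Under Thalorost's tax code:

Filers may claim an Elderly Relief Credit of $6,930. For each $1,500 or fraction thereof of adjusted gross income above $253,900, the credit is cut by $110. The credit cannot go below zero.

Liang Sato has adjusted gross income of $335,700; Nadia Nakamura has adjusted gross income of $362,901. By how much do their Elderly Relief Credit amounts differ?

$880

Liang ($335,700): Elderly Relief Credit: income exceeds $253,900 by $81,800, which is 55 full-or-partial $1,500 increments; reduction = 55 × $110 = $6,050, leaving $880.
Nadia ($362,901): Elderly Relief Credit: income exceeds $253,900 by $109,001 → 73 increments × $110 = $8,030 ≥ base, so the credit is $0.
Difference: |$880 − $0| = $880.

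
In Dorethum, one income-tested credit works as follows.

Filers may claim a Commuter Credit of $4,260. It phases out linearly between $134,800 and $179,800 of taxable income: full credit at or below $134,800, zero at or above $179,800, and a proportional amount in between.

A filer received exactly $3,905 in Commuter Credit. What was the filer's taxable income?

$138,550

$3,905 is 3,905/4,260 of the full $4,260, so 355/4,260 of the $45,000 range has been used: income = $134,800 + $45,000 × 355/4,260 = $138,550.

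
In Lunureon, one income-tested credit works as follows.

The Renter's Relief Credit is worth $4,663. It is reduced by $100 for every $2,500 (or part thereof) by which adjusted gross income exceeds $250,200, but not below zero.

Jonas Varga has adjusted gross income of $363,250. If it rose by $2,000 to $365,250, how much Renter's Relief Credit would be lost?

At $363,250 — income exceeds $250,200 by $113,050, which is 46 full-or-partial $2,500 increments; reduction = 46 × $100 = $4,600, leaving $63.
At $365,250 — income exceeds $250,200 by $115,050 → 47 increments × $100 = $4,700 ≥ base, so the credit is $0.
Lost: $63 − $0 = $63.

$63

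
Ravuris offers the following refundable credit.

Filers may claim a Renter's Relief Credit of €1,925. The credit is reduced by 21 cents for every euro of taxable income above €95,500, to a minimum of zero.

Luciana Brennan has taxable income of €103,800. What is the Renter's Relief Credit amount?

Renter's Relief Credit: 21% of the €8,300 excess over €95,500 is €1,743; credit = €1,925 − €1,743 = €182.

€182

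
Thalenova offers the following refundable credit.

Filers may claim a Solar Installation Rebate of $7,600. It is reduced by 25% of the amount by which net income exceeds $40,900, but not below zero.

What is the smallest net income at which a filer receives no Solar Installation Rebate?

$71,300

The credit falls by 25% of each dollar above $40,900, so it reaches zero when the excess is $7,600 / 25% = $30,400: income = $40,900 + $30,400 = $71,300.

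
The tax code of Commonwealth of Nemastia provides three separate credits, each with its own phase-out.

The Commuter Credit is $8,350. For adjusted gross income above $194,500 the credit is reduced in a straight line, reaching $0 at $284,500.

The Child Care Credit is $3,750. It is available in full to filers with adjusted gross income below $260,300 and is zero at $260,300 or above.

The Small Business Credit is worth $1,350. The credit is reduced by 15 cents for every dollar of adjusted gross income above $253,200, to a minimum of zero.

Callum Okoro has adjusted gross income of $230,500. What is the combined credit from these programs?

Commuter Credit: $230,500 is $36,000 into a $90,000 phase-out range, leaving 54,000/90,000 of the credit: $8,350 × 54,000/90,000 = $5,010.
Child Care Credit: $230,500 is below the $260,300 cutoff, so the full $3,750 applies.
Small Business Credit: $230,500 is at or below the $253,200 threshold, so the full $1,350 applies.
Total: $5,010 + $3,750 + $1,350 = $10,110.

$10,110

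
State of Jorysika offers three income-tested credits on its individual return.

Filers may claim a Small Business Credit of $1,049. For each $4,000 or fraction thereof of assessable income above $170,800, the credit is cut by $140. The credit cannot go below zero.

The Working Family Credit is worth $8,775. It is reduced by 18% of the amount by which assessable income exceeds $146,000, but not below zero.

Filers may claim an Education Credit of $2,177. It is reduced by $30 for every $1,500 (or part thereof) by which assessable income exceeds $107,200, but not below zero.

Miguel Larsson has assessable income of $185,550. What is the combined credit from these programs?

$2,732

Small Business Credit: income exceeds $170,800 by $14,750, which is 4 full-or-partial $4,000 increments; reduction = 4 × $140 = $560, leaving $489.
Working Family Credit: 18% of the $39,550 excess over $146,000 is $7,119; credit = $8,775 − $7,119 = $1,656.
Education Credit: income exceeds $107,200 by $78,350, which is 53 full-or-partial $1,500 increments; reduction = 53 × $30 = $1,590, leaving $587.
Total: $489 + $1,656 + $587 = $2,732.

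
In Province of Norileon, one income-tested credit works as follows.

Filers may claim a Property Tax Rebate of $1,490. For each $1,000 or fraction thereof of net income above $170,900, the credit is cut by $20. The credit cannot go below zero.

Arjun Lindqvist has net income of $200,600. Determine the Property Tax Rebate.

Property Tax Rebate: income exceeds $170,900 by $29,700, which is 30 full-or-partial $1,000 increments; reduction = 30 × $20 = $600, leaving $890.

$890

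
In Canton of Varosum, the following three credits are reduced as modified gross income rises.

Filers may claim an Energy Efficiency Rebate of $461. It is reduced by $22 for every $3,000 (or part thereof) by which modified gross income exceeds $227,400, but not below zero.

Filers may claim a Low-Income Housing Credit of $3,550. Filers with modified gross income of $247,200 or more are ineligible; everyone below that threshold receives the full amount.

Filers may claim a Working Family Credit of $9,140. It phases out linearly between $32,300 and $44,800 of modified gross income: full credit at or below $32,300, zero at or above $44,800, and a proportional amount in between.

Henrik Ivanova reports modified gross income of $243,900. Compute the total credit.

Energy Efficiency Rebate: income exceeds $227,400 by $16,500, which is 6 full-or-partial $3,000 increments; reduction = 6 × $22 = $132, leaving $329.
Low-Income Housing Credit: $243,900 is below the $247,200 cutoff, so the full $3,550 applies.
Working Family Credit: $243,900 is at or above $44,800, so the credit is $0.
Total: $329 + $3,550 + $0 = $3,879.

$3,879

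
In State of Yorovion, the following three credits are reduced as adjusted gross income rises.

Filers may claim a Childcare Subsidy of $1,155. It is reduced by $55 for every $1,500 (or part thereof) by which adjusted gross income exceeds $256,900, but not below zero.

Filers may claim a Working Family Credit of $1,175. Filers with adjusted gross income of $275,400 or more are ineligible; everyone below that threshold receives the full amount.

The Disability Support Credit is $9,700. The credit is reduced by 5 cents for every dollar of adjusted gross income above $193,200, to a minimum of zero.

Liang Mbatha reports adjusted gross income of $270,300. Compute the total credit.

$7,680

Childcare Subsidy: income exceeds $256,900 by $13,400, which is 9 full-or-partial $1,500 increments; reduction = 9 × $55 = $495, leaving $660.
Working Family Credit: $270,300 is below the $275,400 cutoff, so the full $1,175 applies.
Disability Support Credit: 5% of the $77,100 excess over $193,200 is $3,855; credit = $9,700 − $3,855 = $5,845.
Total: $660 + $1,175 + $5,845 = $7,680.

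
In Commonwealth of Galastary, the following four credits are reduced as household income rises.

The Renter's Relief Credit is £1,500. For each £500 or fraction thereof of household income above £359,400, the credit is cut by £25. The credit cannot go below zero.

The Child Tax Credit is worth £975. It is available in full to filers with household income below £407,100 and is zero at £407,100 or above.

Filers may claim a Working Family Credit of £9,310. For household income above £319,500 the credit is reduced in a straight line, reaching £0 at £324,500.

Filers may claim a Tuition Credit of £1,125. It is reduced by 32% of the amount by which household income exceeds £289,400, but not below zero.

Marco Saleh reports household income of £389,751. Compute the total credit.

£975

Renter's Relief Credit: income exceeds £359,400 by £30,351 → 61 increments × £25 = £1,525 ≥ base, so the credit is £0.
Child Tax Credit: £389,751 is below the £407,100 cutoff, so the full £975 applies.
Working Family Credit: £389,751 is at or above £324,500, so the credit is £0.
Tuition Credit: 32% of the £100,351 excess over £289,400 is £32,112.32 ≥ base, so the credit is £0.
Total: £0 + £975 + £0 + £0 = £975.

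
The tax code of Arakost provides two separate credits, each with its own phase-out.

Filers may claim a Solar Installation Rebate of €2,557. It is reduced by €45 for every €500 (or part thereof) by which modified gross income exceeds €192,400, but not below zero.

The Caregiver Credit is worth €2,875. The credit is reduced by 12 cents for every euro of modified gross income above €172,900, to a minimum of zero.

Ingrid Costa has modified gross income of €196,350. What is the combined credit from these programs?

€2,258

Solar Installation Rebate: income exceeds €192,400 by €3,950, which is 8 full-or-partial €500 increments; reduction = 8 × €45 = €360, leaving €2,197.
Caregiver Credit: 12% of the €23,450 excess over €172,900 is €2,814; credit = €2,875 − €2,814 = €61.
Total: €2,197 + €61 = €2,258.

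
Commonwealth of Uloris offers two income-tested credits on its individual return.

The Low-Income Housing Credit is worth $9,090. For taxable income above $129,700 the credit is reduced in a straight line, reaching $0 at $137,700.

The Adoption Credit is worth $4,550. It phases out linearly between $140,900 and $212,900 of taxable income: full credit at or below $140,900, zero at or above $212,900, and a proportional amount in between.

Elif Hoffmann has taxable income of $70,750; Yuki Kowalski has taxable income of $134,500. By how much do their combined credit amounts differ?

$5,454

Elif ($70,750): Low-Income Housing Credit: $70,750 is at or below the $129,700 threshold, so the full $9,090 applies. Adoption Credit: $70,750 is at or below the $140,900 threshold, so the full $4,550 applies. total $9,090 + $4,550 = $13,640
Yuki ($134,500): Low-Income Housing Credit: $134,500 is $4,800 into a $8,000 phase-out range, leaving 3,200/8,000 of the credit: $9,090 × 3,200/8,000 = $3,636. Adoption Credit: $134,500 is at or below the $140,900 threshold, so the full $4,550 applies. total $3,636 + $4,550 = $8,186
Difference: |$13,640 − $8,186| = $5,454.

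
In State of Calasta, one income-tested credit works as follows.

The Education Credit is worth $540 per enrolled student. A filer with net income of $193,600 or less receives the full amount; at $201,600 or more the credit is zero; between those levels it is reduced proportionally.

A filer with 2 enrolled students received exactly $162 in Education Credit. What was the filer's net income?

$200,400

Full credit = 2 × $540 = $1,080.
$162 is 162/1,080 of the full $1,080, so 918/1,080 of the $8,000 range has been used: income = $193,600 + $8,000 × 918/1,080 = $200,400.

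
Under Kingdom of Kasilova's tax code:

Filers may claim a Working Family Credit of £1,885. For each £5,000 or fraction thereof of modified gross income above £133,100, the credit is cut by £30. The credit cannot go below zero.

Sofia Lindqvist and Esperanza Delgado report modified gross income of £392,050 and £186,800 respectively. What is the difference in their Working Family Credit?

£1,230

Sofia (£392,050): Working Family Credit: income exceeds £133,100 by £258,950, which is 52 full-or-partial £5,000 increments; reduction = 52 × £30 = £1,560, leaving £325.
Esperanza (£186,800): Working Family Credit: income exceeds £133,100 by £53,700, which is 11 full-or-partial £5,000 increments; reduction = 11 × £30 = £330, leaving £1,555.
Difference: |£325 − £1,555| = £1,230.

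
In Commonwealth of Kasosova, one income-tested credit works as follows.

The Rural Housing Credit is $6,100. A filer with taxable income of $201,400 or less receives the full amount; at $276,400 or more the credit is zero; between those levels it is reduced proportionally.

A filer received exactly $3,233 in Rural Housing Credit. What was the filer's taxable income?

$3,233 is 3,233/6,100 of the full $6,100, so 2,867/6,100 of the $75,000 range has been used: income = $201,400 + $75,000 × 2,867/6,100 = $236,650.

$236,650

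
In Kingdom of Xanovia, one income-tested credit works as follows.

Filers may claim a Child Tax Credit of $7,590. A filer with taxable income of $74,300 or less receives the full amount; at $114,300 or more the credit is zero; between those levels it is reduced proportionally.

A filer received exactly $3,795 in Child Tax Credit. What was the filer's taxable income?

$3,795 is 3,795/7,590 of the full $7,590, so 3,795/7,590 of the $40,000 range has been used: income = $74,300 + $40,000 × 3,795/7,590 = $94,300.

$94,300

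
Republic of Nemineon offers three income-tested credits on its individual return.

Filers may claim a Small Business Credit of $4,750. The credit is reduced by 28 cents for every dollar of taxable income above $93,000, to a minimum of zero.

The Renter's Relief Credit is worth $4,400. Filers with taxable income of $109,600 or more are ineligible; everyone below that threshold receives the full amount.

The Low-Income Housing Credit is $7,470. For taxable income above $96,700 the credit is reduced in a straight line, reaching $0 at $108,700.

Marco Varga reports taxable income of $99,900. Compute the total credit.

$12,696

Small Business Credit: 28% of the $6,900 excess over $93,000 is $1,932; credit = $4,750 − $1,932 = $2,818.
Renter's Relief Credit: $99,900 is below the $109,600 cutoff, so the full $4,400 applies.
Low-Income Housing Credit: $99,900 is $3,200 into a $12,000 phase-out range, leaving 8,800/12,000 of the credit: $7,470 × 8,800/12,000 = $5,478.
Total: $2,818 + $4,400 + $5,478 = $12,696.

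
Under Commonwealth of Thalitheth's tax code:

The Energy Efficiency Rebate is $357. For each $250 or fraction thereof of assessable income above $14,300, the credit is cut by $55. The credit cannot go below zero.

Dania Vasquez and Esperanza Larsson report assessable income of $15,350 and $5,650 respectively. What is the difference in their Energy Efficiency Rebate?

Dania ($15,350): Energy Efficiency Rebate: income exceeds $14,300 by $1,050, which is 5 full-or-partial $250 increments; reduction = 5 × $55 = $275, leaving $82.
Esperanza ($5,650): Energy Efficiency Rebate: $5,650 is at or below the $14,300 threshold, so the full $357 applies.
Difference: |$82 − $357| = $275.

$275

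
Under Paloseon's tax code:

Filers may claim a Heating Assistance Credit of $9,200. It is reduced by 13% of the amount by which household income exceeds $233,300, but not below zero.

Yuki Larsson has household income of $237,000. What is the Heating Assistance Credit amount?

$8,719

Heating Assistance Credit: 13% of the $3,700 excess over $233,300 is $481; credit = $9,200 − $481 = $8,719.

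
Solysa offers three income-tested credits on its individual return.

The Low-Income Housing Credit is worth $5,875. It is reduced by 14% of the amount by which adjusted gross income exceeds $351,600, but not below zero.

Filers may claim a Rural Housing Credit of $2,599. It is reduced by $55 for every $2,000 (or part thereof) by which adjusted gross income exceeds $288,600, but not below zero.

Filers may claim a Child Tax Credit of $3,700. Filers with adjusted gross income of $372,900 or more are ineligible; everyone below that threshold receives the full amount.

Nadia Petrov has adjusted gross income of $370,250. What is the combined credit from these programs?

$7,308

Low-Income Housing Credit: 14% of the $18,650 excess over $351,600 is $2,611; credit = $5,875 − $2,611 = $3,264.
Rural Housing Credit: income exceeds $288,600 by $81,650, which is 41 full-or-partial $2,000 increments; reduction = 41 × $55 = $2,255, leaving $344.
Child Tax Credit: $370,250 is below the $372,900 cutoff, so the full $3,700 applies.
Total: $3,264 + $344 + $3,700 = $7,308.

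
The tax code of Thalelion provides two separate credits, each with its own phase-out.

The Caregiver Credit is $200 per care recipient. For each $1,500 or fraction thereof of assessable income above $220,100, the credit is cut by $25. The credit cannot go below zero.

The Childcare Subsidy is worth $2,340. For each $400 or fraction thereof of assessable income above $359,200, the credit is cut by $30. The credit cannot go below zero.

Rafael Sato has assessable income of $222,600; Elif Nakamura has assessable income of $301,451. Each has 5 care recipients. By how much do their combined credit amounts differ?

Rafael ($222,600): Caregiver Credit: base = 5 × $200 = $1,000. income exceeds $220,100 by $2,500, which is 2 full-or-partial $1,500 increments; reduction = 2 × $25 = $50, leaving $950. Childcare Subsidy: $222,600 is at or below the $359,200 threshold, so the full $2,340 applies. total $950 + $2,340 = $3,290
Elif ($301,451): Caregiver Credit: base = 5 × $200 = $1,000. income exceeds $220,100 by $81,351 → 55 increments × $25 = $1,375 ≥ base, so the credit is $0. Childcare Subsidy: $301,451 is at or below the $359,200 threshold, so the full $2,340 applies. total $0 + $2,340 = $2,340
Difference: |$3,290 − $2,340| = $950.

$950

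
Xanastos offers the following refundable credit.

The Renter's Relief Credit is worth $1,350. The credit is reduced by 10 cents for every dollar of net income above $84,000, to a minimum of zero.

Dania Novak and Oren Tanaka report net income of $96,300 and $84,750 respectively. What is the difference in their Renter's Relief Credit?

Dania ($96,300): Renter's Relief Credit: 10% of the $12,300 excess over $84,000 is $1,230; credit = $1,350 − $1,230 = $120.
Oren ($84,750): Renter's Relief Credit: 10% of the $750 excess over $84,000 is $75; credit = $1,350 − $75 = $1,275.
Difference: |$120 − $1,275| = $1,155.

$1,155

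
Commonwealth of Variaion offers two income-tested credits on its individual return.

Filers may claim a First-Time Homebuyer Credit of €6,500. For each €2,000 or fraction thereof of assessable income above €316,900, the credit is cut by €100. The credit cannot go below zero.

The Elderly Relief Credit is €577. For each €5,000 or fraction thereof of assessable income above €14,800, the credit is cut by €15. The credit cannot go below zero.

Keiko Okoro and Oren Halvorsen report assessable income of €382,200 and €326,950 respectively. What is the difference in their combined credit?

€2,700

Keiko (€382,200): First-Time Homebuyer Credit: income exceeds €316,900 by €65,300, which is 33 full-or-partial €2,000 increments; reduction = 33 × €100 = €3,300, leaving €3,200. Elderly Relief Credit: income exceeds €14,800 by €367,400 → 74 increments × €15 = €1,110 ≥ base, so the credit is €0. total €3,200 + €0 = €3,200
Oren (€326,950): First-Time Homebuyer Credit: income exceeds €316,900 by €10,050, which is 6 full-or-partial €2,000 increments; reduction = 6 × €100 = €600, leaving €5,900. Elderly Relief Credit: income exceeds €14,800 by €312,150 → 63 increments × €15 = €945 ≥ base, so the credit is €0. total €5,900 + €0 = €5,900
Difference: |€3,200 − €5,900| = €2,700.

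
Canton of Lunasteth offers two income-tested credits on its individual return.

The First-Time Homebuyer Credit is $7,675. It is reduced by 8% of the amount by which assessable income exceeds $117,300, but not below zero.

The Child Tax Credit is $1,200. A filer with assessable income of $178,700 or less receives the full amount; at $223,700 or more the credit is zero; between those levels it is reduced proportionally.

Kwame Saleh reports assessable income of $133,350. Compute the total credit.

First-Time Homebuyer Credit: 8% of the $16,050 excess over $117,300 is $1,284; credit = $7,675 − $1,284 = $6,391.
Child Tax Credit: $133,350 is at or below the $178,700 threshold, so the full $1,200 applies.
Total: $6,391 + $1,200 = $7,591.

$7,591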